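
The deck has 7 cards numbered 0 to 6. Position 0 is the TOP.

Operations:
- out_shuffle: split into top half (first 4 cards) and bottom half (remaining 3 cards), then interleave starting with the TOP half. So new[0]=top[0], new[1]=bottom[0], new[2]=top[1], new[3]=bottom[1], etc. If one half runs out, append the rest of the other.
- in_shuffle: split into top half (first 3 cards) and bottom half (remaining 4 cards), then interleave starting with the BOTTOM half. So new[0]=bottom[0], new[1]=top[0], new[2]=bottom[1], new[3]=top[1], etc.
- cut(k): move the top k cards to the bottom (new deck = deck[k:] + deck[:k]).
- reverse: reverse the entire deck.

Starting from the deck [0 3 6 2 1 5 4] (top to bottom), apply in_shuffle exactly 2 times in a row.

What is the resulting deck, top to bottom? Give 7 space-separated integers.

Answer: 3 2 5 0 6 1 4

Derivation:
After op 1 (in_shuffle): [2 0 1 3 5 6 4]
After op 2 (in_shuffle): [3 2 5 0 6 1 4]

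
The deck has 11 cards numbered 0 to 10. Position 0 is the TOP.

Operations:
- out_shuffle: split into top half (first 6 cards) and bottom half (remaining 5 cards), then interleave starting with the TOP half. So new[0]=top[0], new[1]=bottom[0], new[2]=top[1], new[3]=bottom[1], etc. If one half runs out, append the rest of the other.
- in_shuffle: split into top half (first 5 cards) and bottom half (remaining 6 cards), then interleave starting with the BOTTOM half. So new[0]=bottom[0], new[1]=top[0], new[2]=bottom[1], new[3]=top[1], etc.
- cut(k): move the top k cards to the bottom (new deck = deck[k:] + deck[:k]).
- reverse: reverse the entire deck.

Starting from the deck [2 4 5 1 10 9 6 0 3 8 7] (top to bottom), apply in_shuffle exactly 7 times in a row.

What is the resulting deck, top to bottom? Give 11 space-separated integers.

After op 1 (in_shuffle): [9 2 6 4 0 5 3 1 8 10 7]
After op 2 (in_shuffle): [5 9 3 2 1 6 8 4 10 0 7]
After op 3 (in_shuffle): [6 5 8 9 4 3 10 2 0 1 7]
After op 4 (in_shuffle): [3 6 10 5 2 8 0 9 1 4 7]
After op 5 (in_shuffle): [8 3 0 6 9 10 1 5 4 2 7]
After op 6 (in_shuffle): [10 8 1 3 5 0 4 6 2 9 7]
After op 7 (in_shuffle): [0 10 4 8 6 1 2 3 9 5 7]

Answer: 0 10 4 8 6 1 2 3 9 5 7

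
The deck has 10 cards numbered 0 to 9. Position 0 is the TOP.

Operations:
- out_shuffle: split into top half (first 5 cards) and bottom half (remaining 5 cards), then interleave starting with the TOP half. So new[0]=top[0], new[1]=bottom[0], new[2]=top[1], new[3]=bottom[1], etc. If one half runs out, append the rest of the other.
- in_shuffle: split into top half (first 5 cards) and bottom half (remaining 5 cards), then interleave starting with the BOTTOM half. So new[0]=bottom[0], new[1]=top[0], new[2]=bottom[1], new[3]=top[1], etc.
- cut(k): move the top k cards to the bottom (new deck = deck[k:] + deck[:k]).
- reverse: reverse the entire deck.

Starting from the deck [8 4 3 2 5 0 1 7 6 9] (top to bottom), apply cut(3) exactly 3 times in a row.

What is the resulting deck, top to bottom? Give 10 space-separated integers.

Answer: 9 8 4 3 2 5 0 1 7 6

Derivation:
After op 1 (cut(3)): [2 5 0 1 7 6 9 8 4 3]
After op 2 (cut(3)): [1 7 6 9 8 4 3 2 5 0]
After op 3 (cut(3)): [9 8 4 3 2 5 0 1 7 6]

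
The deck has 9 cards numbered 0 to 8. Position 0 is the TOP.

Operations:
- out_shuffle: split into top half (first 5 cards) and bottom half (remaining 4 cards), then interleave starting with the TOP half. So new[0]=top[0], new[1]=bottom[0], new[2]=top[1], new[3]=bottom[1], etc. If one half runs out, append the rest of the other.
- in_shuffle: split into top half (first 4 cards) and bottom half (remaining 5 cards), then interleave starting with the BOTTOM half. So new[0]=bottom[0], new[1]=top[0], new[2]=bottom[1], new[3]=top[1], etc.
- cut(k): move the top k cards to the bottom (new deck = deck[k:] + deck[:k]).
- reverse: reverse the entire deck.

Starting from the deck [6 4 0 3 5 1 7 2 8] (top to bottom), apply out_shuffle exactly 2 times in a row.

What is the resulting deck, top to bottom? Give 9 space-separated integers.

After op 1 (out_shuffle): [6 1 4 7 0 2 3 8 5]
After op 2 (out_shuffle): [6 2 1 3 4 8 7 5 0]

Answer: 6 2 1 3 4 8 7 5 0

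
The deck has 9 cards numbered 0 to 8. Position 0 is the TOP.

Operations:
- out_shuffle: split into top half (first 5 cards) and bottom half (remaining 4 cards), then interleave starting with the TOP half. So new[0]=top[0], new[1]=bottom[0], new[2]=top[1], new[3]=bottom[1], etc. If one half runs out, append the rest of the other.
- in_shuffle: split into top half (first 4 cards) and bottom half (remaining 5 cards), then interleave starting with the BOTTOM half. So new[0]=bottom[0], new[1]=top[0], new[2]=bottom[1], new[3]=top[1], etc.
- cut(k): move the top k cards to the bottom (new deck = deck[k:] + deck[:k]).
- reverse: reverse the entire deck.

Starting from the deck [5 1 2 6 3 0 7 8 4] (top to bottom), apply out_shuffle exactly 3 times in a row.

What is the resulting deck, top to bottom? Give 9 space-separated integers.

Answer: 5 4 8 7 0 3 6 2 1

Derivation:
After op 1 (out_shuffle): [5 0 1 7 2 8 6 4 3]
After op 2 (out_shuffle): [5 8 0 6 1 4 7 3 2]
After op 3 (out_shuffle): [5 4 8 7 0 3 6 2 1]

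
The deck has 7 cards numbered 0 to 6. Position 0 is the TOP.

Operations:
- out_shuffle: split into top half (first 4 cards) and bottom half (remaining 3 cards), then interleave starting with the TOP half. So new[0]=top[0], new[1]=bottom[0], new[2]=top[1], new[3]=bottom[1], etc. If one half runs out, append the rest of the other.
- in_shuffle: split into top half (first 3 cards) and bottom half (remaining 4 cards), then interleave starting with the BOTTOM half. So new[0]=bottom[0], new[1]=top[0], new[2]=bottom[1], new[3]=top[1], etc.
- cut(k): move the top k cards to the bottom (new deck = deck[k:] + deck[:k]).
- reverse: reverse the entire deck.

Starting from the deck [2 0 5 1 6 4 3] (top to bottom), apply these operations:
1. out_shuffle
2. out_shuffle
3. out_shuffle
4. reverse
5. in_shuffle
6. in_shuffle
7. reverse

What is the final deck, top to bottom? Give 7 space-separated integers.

After op 1 (out_shuffle): [2 6 0 4 5 3 1]
After op 2 (out_shuffle): [2 5 6 3 0 1 4]
After op 3 (out_shuffle): [2 0 5 1 6 4 3]
After op 4 (reverse): [3 4 6 1 5 0 2]
After op 5 (in_shuffle): [1 3 5 4 0 6 2]
After op 6 (in_shuffle): [4 1 0 3 6 5 2]
After op 7 (reverse): [2 5 6 3 0 1 4]

Answer: 2 5 6 3 0 1 4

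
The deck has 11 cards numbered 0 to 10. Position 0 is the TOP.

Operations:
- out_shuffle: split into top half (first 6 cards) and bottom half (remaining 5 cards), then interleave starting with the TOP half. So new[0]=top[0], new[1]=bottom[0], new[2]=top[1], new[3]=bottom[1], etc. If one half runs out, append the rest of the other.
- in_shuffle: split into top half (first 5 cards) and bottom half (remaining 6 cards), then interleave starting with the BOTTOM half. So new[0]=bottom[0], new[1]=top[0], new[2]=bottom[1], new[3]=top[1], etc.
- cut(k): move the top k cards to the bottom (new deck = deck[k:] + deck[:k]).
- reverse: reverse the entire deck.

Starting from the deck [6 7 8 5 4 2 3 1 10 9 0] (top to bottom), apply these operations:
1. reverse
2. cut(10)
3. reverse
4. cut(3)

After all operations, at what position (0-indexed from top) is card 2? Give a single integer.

Answer: 1

Derivation:
After op 1 (reverse): [0 9 10 1 3 2 4 5 8 7 6]
After op 2 (cut(10)): [6 0 9 10 1 3 2 4 5 8 7]
After op 3 (reverse): [7 8 5 4 2 3 1 10 9 0 6]
After op 4 (cut(3)): [4 2 3 1 10 9 0 6 7 8 5]
Card 2 is at position 1.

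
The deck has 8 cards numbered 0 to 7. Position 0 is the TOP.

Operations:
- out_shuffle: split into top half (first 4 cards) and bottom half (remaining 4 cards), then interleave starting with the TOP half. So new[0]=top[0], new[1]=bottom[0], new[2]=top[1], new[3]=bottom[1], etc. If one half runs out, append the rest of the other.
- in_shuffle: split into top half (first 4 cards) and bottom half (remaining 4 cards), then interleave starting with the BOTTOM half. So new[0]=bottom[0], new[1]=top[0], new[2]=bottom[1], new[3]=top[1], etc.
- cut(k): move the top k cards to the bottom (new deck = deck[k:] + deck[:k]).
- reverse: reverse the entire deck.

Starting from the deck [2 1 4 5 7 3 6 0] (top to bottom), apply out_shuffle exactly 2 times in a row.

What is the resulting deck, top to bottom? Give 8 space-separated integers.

Answer: 2 4 7 6 1 5 3 0

Derivation:
After op 1 (out_shuffle): [2 7 1 3 4 6 5 0]
After op 2 (out_shuffle): [2 4 7 6 1 5 3 0]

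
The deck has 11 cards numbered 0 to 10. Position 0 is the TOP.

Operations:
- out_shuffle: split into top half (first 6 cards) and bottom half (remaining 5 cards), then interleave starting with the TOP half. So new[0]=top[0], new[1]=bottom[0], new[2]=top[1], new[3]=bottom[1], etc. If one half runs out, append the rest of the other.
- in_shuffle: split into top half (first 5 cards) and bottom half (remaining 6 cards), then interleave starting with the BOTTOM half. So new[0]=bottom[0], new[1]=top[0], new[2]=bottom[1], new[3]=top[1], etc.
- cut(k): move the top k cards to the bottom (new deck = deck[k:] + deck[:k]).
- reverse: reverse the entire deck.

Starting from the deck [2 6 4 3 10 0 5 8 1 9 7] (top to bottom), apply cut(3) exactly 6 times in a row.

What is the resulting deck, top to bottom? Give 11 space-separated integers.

Answer: 8 1 9 7 2 6 4 3 10 0 5

Derivation:
After op 1 (cut(3)): [3 10 0 5 8 1 9 7 2 6 4]
After op 2 (cut(3)): [5 8 1 9 7 2 6 4 3 10 0]
After op 3 (cut(3)): [9 7 2 6 4 3 10 0 5 8 1]
After op 4 (cut(3)): [6 4 3 10 0 5 8 1 9 7 2]
After op 5 (cut(3)): [10 0 5 8 1 9 7 2 6 4 3]
After op 6 (cut(3)): [8 1 9 7 2 6 4 3 10 0 5]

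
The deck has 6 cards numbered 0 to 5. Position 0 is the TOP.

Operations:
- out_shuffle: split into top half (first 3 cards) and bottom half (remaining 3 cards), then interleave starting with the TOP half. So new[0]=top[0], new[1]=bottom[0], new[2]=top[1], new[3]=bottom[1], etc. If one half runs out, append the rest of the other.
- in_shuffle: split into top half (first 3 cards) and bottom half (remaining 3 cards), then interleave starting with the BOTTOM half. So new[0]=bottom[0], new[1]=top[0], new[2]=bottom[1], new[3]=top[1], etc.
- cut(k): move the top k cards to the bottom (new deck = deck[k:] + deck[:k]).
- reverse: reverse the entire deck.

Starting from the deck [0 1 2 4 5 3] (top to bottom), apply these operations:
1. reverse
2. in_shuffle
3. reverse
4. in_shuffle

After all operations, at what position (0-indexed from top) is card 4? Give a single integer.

Answer: 1

Derivation:
After op 1 (reverse): [3 5 4 2 1 0]
After op 2 (in_shuffle): [2 3 1 5 0 4]
After op 3 (reverse): [4 0 5 1 3 2]
After op 4 (in_shuffle): [1 4 3 0 2 5]
Card 4 is at position 1.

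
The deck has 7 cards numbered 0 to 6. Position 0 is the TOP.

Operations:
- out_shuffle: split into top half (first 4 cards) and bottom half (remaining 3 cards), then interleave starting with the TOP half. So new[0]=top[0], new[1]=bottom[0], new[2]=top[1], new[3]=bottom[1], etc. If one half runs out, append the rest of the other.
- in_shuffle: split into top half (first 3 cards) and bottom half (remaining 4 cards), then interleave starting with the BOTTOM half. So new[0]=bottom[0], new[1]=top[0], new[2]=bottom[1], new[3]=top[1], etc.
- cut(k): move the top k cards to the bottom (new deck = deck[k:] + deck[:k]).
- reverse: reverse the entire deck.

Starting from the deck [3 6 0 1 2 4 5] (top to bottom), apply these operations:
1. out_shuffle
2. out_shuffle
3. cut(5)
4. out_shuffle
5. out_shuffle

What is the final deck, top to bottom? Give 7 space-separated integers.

Answer: 1 3 2 6 4 0 5

Derivation:
After op 1 (out_shuffle): [3 2 6 4 0 5 1]
After op 2 (out_shuffle): [3 0 2 5 6 1 4]
After op 3 (cut(5)): [1 4 3 0 2 5 6]
After op 4 (out_shuffle): [1 2 4 5 3 6 0]
After op 5 (out_shuffle): [1 3 2 6 4 0 5]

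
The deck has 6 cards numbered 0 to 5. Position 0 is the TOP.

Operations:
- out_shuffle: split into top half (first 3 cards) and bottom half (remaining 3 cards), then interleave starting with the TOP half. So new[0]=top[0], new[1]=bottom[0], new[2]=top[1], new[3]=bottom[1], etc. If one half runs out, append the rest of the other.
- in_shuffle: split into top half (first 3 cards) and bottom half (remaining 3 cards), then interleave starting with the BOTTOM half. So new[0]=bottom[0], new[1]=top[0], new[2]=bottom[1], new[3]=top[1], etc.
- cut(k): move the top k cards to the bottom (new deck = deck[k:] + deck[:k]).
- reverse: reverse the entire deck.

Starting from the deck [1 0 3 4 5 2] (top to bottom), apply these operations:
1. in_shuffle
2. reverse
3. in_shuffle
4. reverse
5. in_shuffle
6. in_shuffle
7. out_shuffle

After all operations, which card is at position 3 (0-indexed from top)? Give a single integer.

After op 1 (in_shuffle): [4 1 5 0 2 3]
After op 2 (reverse): [3 2 0 5 1 4]
After op 3 (in_shuffle): [5 3 1 2 4 0]
After op 4 (reverse): [0 4 2 1 3 5]
After op 5 (in_shuffle): [1 0 3 4 5 2]
After op 6 (in_shuffle): [4 1 5 0 2 3]
After op 7 (out_shuffle): [4 0 1 2 5 3]
Position 3: card 2.

Answer: 2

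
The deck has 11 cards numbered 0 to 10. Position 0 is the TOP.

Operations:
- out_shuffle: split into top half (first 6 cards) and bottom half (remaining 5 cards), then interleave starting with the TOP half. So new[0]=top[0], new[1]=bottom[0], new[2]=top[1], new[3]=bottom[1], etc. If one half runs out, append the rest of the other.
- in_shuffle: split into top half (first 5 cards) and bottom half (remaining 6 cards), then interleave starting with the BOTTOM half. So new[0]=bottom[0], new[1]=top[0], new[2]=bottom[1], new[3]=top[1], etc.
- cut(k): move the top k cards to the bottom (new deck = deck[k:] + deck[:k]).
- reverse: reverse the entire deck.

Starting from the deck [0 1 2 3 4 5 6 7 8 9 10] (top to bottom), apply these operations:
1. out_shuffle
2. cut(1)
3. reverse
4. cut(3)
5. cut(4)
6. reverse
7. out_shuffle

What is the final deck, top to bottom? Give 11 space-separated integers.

After op 1 (out_shuffle): [0 6 1 7 2 8 3 9 4 10 5]
After op 2 (cut(1)): [6 1 7 2 8 3 9 4 10 5 0]
After op 3 (reverse): [0 5 10 4 9 3 8 2 7 1 6]
After op 4 (cut(3)): [4 9 3 8 2 7 1 6 0 5 10]
After op 5 (cut(4)): [2 7 1 6 0 5 10 4 9 3 8]
After op 6 (reverse): [8 3 9 4 10 5 0 6 1 7 2]
After op 7 (out_shuffle): [8 0 3 6 9 1 4 7 10 2 5]

Answer: 8 0 3 6 9 1 4 7 10 2 5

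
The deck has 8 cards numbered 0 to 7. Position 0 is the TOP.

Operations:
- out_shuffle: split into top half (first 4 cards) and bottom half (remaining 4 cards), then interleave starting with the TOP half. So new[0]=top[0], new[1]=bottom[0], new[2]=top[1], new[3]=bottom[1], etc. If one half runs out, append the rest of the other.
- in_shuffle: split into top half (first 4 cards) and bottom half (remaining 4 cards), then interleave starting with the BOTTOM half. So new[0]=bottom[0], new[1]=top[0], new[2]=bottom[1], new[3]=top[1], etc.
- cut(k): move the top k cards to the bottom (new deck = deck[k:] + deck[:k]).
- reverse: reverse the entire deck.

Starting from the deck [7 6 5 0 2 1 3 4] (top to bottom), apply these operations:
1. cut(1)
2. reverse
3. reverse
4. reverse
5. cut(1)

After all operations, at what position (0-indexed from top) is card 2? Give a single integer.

After op 1 (cut(1)): [6 5 0 2 1 3 4 7]
After op 2 (reverse): [7 4 3 1 2 0 5 6]
After op 3 (reverse): [6 5 0 2 1 3 4 7]
After op 4 (reverse): [7 4 3 1 2 0 5 6]
After op 5 (cut(1)): [4 3 1 2 0 5 6 7]
Card 2 is at position 3.

Answer: 3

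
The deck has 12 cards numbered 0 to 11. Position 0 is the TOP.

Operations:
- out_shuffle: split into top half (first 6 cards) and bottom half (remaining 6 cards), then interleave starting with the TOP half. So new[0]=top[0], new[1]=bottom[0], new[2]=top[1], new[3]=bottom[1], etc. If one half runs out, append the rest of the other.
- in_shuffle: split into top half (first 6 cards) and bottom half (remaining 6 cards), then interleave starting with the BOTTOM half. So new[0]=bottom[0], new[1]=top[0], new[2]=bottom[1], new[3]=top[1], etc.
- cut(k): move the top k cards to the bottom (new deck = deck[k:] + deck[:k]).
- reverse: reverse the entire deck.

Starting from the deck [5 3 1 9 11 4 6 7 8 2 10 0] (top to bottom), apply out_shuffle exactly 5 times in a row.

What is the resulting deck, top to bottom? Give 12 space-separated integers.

Answer: 5 10 2 8 7 6 4 11 9 1 3 0

Derivation:
After op 1 (out_shuffle): [5 6 3 7 1 8 9 2 11 10 4 0]
After op 2 (out_shuffle): [5 9 6 2 3 11 7 10 1 4 8 0]
After op 3 (out_shuffle): [5 7 9 10 6 1 2 4 3 8 11 0]
After op 4 (out_shuffle): [5 2 7 4 9 3 10 8 6 11 1 0]
After op 5 (out_shuffle): [5 10 2 8 7 6 4 11 9 1 3 0]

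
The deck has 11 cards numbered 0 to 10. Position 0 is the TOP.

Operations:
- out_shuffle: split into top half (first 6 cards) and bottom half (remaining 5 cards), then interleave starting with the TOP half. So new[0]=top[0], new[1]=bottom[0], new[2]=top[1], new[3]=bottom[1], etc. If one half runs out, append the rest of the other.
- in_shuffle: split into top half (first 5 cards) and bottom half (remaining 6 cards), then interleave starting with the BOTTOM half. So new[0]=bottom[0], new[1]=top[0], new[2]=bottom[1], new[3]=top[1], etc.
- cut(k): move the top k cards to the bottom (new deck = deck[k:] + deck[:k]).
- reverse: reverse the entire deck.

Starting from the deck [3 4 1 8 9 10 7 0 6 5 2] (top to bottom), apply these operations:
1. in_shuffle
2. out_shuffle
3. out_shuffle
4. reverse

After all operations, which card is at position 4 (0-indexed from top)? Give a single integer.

After op 1 (in_shuffle): [10 3 7 4 0 1 6 8 5 9 2]
After op 2 (out_shuffle): [10 6 3 8 7 5 4 9 0 2 1]
After op 3 (out_shuffle): [10 4 6 9 3 0 8 2 7 1 5]
After op 4 (reverse): [5 1 7 2 8 0 3 9 6 4 10]
Position 4: card 8.

Answer: 8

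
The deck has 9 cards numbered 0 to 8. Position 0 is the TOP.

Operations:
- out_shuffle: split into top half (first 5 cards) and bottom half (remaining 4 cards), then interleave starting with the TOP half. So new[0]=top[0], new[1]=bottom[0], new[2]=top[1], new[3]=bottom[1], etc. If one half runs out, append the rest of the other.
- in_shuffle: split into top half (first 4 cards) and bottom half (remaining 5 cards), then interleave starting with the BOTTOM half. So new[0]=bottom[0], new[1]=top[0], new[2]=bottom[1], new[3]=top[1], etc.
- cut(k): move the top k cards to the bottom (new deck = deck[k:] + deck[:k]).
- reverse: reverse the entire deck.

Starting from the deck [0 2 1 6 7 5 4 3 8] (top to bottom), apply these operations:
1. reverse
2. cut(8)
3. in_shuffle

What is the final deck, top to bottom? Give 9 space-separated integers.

After op 1 (reverse): [8 3 4 5 7 6 1 2 0]
After op 2 (cut(8)): [0 8 3 4 5 7 6 1 2]
After op 3 (in_shuffle): [5 0 7 8 6 3 1 4 2]

Answer: 5 0 7 8 6 3 1 4 2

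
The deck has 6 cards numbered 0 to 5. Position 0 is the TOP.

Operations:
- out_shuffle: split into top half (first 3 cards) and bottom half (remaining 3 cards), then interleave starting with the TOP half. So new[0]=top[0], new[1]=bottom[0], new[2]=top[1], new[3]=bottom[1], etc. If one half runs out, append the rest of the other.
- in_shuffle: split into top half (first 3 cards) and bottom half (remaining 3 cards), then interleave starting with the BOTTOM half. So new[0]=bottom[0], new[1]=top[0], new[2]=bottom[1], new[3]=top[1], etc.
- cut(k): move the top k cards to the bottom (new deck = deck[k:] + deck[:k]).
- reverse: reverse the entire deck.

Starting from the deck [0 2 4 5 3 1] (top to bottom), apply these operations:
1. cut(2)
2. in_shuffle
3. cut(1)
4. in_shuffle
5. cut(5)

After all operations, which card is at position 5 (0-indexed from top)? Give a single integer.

Answer: 1

Derivation:
After op 1 (cut(2)): [4 5 3 1 0 2]
After op 2 (in_shuffle): [1 4 0 5 2 3]
After op 3 (cut(1)): [4 0 5 2 3 1]
After op 4 (in_shuffle): [2 4 3 0 1 5]
After op 5 (cut(5)): [5 2 4 3 0 1]
Position 5: card 1.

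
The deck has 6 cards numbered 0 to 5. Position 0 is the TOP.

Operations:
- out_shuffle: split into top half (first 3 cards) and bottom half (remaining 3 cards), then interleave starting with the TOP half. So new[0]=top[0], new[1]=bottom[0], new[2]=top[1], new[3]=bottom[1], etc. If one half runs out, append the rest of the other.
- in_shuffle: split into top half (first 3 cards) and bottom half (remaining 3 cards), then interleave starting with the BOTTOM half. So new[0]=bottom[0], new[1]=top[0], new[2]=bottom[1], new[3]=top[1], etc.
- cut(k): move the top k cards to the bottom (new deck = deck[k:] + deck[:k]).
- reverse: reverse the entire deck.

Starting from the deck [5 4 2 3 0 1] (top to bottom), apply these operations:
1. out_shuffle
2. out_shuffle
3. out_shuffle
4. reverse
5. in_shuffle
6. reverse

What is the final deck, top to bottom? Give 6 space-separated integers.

After op 1 (out_shuffle): [5 3 4 0 2 1]
After op 2 (out_shuffle): [5 0 3 2 4 1]
After op 3 (out_shuffle): [5 2 0 4 3 1]
After op 4 (reverse): [1 3 4 0 2 5]
After op 5 (in_shuffle): [0 1 2 3 5 4]
After op 6 (reverse): [4 5 3 2 1 0]

Answer: 4 5 3 2 1 0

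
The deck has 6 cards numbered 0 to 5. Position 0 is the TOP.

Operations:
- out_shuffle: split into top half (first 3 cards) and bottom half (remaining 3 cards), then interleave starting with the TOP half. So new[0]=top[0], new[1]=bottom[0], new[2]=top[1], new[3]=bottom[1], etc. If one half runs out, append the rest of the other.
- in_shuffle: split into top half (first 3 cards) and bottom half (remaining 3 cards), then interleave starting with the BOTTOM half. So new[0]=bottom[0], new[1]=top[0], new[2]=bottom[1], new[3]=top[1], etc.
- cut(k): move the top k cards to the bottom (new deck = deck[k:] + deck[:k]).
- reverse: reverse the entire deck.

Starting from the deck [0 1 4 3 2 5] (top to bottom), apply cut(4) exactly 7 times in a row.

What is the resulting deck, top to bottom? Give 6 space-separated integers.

After op 1 (cut(4)): [2 5 0 1 4 3]
After op 2 (cut(4)): [4 3 2 5 0 1]
After op 3 (cut(4)): [0 1 4 3 2 5]
After op 4 (cut(4)): [2 5 0 1 4 3]
After op 5 (cut(4)): [4 3 2 5 0 1]
After op 6 (cut(4)): [0 1 4 3 2 5]
After op 7 (cut(4)): [2 5 0 1 4 3]

Answer: 2 5 0 1 4 3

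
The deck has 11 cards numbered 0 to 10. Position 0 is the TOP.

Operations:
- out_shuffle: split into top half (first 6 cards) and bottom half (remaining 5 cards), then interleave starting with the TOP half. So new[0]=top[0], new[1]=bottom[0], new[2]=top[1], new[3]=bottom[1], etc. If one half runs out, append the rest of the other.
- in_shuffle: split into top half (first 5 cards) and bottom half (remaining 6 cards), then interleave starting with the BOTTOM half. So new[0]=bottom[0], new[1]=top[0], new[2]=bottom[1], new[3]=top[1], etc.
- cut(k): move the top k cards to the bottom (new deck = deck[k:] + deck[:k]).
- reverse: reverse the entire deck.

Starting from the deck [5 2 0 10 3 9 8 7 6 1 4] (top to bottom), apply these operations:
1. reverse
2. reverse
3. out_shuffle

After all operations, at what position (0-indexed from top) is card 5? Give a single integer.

Answer: 0

Derivation:
After op 1 (reverse): [4 1 6 7 8 9 3 10 0 2 5]
After op 2 (reverse): [5 2 0 10 3 9 8 7 6 1 4]
After op 3 (out_shuffle): [5 8 2 7 0 6 10 1 3 4 9]
Card 5 is at position 0.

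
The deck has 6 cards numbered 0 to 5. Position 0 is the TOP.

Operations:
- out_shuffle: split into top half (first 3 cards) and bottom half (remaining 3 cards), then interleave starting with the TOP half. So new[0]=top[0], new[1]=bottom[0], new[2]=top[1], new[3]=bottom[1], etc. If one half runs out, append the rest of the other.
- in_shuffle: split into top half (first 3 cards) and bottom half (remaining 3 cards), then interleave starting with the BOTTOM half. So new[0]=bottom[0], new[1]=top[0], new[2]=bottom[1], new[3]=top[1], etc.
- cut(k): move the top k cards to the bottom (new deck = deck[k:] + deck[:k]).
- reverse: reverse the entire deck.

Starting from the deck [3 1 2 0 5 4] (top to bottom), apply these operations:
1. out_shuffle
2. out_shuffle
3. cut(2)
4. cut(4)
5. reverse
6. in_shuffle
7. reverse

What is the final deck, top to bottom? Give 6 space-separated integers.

Answer: 2 3 1 5 4 0

Derivation:
After op 1 (out_shuffle): [3 0 1 5 2 4]
After op 2 (out_shuffle): [3 5 0 2 1 4]
After op 3 (cut(2)): [0 2 1 4 3 5]
After op 4 (cut(4)): [3 5 0 2 1 4]
After op 5 (reverse): [4 1 2 0 5 3]
After op 6 (in_shuffle): [0 4 5 1 3 2]
After op 7 (reverse): [2 3 1 5 4 0]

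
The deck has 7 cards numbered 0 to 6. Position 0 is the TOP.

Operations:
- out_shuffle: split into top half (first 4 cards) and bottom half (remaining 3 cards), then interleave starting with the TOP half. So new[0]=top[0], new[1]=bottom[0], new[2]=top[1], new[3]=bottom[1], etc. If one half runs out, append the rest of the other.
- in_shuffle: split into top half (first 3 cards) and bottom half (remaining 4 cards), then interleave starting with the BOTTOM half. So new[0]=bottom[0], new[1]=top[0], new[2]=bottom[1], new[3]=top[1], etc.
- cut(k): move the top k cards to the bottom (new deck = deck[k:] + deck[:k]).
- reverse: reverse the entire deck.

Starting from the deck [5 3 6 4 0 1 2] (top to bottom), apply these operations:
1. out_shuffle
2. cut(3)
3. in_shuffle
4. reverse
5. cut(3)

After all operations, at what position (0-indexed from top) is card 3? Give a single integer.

Answer: 4

Derivation:
After op 1 (out_shuffle): [5 0 3 1 6 2 4]
After op 2 (cut(3)): [1 6 2 4 5 0 3]
After op 3 (in_shuffle): [4 1 5 6 0 2 3]
After op 4 (reverse): [3 2 0 6 5 1 4]
After op 5 (cut(3)): [6 5 1 4 3 2 0]
Card 3 is at position 4.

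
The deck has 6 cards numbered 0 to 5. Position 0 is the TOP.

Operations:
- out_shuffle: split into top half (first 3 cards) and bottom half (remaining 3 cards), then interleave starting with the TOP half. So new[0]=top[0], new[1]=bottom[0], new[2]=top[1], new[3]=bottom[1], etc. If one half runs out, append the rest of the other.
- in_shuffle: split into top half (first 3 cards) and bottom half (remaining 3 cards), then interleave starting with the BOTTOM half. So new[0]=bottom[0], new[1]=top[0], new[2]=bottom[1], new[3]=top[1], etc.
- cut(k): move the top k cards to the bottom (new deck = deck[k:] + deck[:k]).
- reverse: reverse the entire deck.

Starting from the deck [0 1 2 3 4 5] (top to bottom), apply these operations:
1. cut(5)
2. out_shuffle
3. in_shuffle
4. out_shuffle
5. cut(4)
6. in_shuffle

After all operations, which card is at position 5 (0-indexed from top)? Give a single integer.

After op 1 (cut(5)): [5 0 1 2 3 4]
After op 2 (out_shuffle): [5 2 0 3 1 4]
After op 3 (in_shuffle): [3 5 1 2 4 0]
After op 4 (out_shuffle): [3 2 5 4 1 0]
After op 5 (cut(4)): [1 0 3 2 5 4]
After op 6 (in_shuffle): [2 1 5 0 4 3]
Position 5: card 3.

Answer: 3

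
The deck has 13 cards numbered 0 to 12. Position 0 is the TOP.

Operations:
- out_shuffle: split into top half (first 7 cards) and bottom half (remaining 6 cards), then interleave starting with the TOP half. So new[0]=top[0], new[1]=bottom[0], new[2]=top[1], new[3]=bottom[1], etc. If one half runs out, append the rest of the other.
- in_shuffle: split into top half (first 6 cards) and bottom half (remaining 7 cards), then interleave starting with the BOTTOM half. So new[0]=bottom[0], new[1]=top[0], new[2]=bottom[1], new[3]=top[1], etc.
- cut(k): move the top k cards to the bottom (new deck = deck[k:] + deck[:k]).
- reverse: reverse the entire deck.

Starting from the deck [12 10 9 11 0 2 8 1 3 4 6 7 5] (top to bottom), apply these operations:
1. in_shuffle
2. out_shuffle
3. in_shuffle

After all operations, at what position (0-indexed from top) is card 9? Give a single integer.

Answer: 8

Derivation:
After op 1 (in_shuffle): [8 12 1 10 3 9 4 11 6 0 7 2 5]
After op 2 (out_shuffle): [8 11 12 6 1 0 10 7 3 2 9 5 4]
After op 3 (in_shuffle): [10 8 7 11 3 12 2 6 9 1 5 0 4]
Card 9 is at position 8.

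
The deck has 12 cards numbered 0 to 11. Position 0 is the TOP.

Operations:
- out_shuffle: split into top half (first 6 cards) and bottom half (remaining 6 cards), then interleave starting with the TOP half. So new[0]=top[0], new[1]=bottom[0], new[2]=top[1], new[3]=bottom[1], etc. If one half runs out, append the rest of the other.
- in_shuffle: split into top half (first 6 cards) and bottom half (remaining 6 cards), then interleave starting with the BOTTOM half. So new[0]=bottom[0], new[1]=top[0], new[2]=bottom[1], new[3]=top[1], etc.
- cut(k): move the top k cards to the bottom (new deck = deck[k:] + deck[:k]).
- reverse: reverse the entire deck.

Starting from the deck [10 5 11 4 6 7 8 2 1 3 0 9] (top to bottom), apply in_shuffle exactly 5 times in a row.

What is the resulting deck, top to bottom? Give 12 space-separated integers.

Answer: 0 1 8 6 11 10 9 3 2 7 4 5

Derivation:
After op 1 (in_shuffle): [8 10 2 5 1 11 3 4 0 6 9 7]
After op 2 (in_shuffle): [3 8 4 10 0 2 6 5 9 1 7 11]
After op 3 (in_shuffle): [6 3 5 8 9 4 1 10 7 0 11 2]
After op 4 (in_shuffle): [1 6 10 3 7 5 0 8 11 9 2 4]
After op 5 (in_shuffle): [0 1 8 6 11 10 9 3 2 7 4 5]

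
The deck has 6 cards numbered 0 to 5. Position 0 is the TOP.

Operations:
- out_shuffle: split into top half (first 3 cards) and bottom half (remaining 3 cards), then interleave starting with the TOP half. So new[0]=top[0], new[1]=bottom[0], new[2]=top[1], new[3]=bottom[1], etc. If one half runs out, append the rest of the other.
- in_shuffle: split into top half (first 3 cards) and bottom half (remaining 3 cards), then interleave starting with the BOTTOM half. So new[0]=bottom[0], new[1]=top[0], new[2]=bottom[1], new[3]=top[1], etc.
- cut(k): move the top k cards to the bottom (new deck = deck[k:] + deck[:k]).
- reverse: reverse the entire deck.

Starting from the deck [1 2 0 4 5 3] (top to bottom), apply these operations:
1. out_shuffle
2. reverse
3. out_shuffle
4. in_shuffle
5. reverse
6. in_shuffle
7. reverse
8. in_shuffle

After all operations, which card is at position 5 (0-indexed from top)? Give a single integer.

After op 1 (out_shuffle): [1 4 2 5 0 3]
After op 2 (reverse): [3 0 5 2 4 1]
After op 3 (out_shuffle): [3 2 0 4 5 1]
After op 4 (in_shuffle): [4 3 5 2 1 0]
After op 5 (reverse): [0 1 2 5 3 4]
After op 6 (in_shuffle): [5 0 3 1 4 2]
After op 7 (reverse): [2 4 1 3 0 5]
After op 8 (in_shuffle): [3 2 0 4 5 1]
Position 5: card 1.

Answer: 1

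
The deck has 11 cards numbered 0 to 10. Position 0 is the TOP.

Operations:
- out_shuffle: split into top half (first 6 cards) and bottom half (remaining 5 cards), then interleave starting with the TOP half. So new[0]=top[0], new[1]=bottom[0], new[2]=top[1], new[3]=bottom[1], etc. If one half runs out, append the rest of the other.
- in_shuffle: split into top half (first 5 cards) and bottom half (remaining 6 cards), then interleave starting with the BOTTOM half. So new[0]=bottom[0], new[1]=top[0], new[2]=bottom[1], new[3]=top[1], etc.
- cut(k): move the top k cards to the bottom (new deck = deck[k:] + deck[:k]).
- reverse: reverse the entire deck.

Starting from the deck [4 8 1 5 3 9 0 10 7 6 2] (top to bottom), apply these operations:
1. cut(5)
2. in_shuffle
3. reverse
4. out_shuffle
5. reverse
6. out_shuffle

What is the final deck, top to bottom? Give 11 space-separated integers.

Answer: 10 5 2 0 1 6 9 8 7 3 4

Derivation:
After op 1 (cut(5)): [9 0 10 7 6 2 4 8 1 5 3]
After op 2 (in_shuffle): [2 9 4 0 8 10 1 7 5 6 3]
After op 3 (reverse): [3 6 5 7 1 10 8 0 4 9 2]
After op 4 (out_shuffle): [3 8 6 0 5 4 7 9 1 2 10]
After op 5 (reverse): [10 2 1 9 7 4 5 0 6 8 3]
After op 6 (out_shuffle): [10 5 2 0 1 6 9 8 7 3 4]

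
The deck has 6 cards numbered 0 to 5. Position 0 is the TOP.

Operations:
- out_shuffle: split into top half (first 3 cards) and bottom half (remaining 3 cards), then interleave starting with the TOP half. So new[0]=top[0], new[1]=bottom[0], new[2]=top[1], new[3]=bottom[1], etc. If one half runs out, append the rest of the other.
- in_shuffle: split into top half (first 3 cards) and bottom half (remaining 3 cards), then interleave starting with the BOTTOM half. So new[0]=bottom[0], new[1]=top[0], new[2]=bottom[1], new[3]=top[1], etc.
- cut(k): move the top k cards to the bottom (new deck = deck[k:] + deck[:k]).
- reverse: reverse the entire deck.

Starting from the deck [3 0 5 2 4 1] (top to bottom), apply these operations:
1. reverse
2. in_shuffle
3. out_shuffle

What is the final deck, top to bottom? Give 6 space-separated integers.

After op 1 (reverse): [1 4 2 5 0 3]
After op 2 (in_shuffle): [5 1 0 4 3 2]
After op 3 (out_shuffle): [5 4 1 3 0 2]

Answer: 5 4 1 3 0 2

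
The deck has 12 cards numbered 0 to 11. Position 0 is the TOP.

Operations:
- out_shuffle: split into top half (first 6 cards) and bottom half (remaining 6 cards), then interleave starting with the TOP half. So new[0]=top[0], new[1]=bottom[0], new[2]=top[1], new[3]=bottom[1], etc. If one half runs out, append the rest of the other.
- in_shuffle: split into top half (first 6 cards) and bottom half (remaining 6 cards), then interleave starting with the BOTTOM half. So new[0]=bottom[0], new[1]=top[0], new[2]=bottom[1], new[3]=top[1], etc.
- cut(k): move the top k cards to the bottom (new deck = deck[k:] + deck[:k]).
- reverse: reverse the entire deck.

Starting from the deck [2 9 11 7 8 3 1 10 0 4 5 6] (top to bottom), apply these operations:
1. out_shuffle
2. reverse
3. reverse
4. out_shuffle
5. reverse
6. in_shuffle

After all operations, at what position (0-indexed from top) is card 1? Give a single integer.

Answer: 6

Derivation:
After op 1 (out_shuffle): [2 1 9 10 11 0 7 4 8 5 3 6]
After op 2 (reverse): [6 3 5 8 4 7 0 11 10 9 1 2]
After op 3 (reverse): [2 1 9 10 11 0 7 4 8 5 3 6]
After op 4 (out_shuffle): [2 7 1 4 9 8 10 5 11 3 0 6]
After op 5 (reverse): [6 0 3 11 5 10 8 9 4 1 7 2]
After op 6 (in_shuffle): [8 6 9 0 4 3 1 11 7 5 2 10]
Card 1 is at position 6.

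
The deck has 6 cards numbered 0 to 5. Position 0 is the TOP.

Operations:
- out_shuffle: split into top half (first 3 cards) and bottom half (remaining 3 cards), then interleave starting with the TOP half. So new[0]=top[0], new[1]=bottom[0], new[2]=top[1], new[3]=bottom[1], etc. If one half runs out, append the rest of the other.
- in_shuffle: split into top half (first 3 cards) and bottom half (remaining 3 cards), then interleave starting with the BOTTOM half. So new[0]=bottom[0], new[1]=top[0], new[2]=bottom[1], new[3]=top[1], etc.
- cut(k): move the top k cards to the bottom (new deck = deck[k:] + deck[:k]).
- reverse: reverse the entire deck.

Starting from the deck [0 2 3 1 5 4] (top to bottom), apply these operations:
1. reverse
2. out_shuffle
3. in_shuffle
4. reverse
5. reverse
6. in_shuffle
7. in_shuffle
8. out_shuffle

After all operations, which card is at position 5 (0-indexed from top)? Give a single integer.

After op 1 (reverse): [4 5 1 3 2 0]
After op 2 (out_shuffle): [4 3 5 2 1 0]
After op 3 (in_shuffle): [2 4 1 3 0 5]
After op 4 (reverse): [5 0 3 1 4 2]
After op 5 (reverse): [2 4 1 3 0 5]
After op 6 (in_shuffle): [3 2 0 4 5 1]
After op 7 (in_shuffle): [4 3 5 2 1 0]
After op 8 (out_shuffle): [4 2 3 1 5 0]
Position 5: card 0.

Answer: 0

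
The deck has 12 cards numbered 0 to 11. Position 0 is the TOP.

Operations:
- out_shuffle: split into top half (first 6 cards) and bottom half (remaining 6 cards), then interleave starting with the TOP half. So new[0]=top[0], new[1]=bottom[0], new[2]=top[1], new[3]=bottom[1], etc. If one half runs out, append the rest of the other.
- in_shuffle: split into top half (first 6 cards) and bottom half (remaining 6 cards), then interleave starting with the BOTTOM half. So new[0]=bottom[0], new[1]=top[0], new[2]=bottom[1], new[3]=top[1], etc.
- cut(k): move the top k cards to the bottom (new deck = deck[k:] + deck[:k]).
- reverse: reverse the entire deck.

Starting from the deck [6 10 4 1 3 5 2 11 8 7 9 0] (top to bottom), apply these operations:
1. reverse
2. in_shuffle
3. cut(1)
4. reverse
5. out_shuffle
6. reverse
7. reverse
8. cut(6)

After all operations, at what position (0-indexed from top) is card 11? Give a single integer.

After op 1 (reverse): [0 9 7 8 11 2 5 3 1 4 10 6]
After op 2 (in_shuffle): [5 0 3 9 1 7 4 8 10 11 6 2]
After op 3 (cut(1)): [0 3 9 1 7 4 8 10 11 6 2 5]
After op 4 (reverse): [5 2 6 11 10 8 4 7 1 9 3 0]
After op 5 (out_shuffle): [5 4 2 7 6 1 11 9 10 3 8 0]
After op 6 (reverse): [0 8 3 10 9 11 1 6 7 2 4 5]
After op 7 (reverse): [5 4 2 7 6 1 11 9 10 3 8 0]
After op 8 (cut(6)): [11 9 10 3 8 0 5 4 2 7 6 1]
Card 11 is at position 0.

Answer: 0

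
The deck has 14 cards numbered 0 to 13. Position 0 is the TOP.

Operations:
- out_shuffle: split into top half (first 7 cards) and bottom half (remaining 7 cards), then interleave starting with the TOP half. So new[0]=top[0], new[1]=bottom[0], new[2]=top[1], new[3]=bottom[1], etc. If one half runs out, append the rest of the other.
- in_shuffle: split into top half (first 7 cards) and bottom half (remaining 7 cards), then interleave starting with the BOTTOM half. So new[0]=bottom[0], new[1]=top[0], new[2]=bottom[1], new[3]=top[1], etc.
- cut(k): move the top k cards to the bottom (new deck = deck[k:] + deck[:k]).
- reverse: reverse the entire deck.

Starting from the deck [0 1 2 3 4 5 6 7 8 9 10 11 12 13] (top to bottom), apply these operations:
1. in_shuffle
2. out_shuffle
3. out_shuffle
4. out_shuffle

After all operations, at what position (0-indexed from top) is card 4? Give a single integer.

Answer: 7

Derivation:
After op 1 (in_shuffle): [7 0 8 1 9 2 10 3 11 4 12 5 13 6]
After op 2 (out_shuffle): [7 3 0 11 8 4 1 12 9 5 2 13 10 6]
After op 3 (out_shuffle): [7 12 3 9 0 5 11 2 8 13 4 10 1 6]
After op 4 (out_shuffle): [7 2 12 8 3 13 9 4 0 10 5 1 11 6]
Card 4 is at position 7.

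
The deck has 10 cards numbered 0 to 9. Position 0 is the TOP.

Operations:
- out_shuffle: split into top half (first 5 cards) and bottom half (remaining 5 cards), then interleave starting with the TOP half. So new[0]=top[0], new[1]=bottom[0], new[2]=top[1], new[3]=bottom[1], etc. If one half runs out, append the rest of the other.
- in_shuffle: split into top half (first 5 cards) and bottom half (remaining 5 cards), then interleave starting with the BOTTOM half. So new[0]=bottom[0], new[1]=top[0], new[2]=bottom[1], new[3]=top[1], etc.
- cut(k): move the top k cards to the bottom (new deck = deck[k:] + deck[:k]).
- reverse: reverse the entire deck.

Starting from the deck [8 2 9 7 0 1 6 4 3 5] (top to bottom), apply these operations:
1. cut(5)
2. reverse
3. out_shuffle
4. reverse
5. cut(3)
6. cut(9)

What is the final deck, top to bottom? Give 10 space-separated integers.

Answer: 6 2 4 9 3 7 5 0 1 8

Derivation:
After op 1 (cut(5)): [1 6 4 3 5 8 2 9 7 0]
After op 2 (reverse): [0 7 9 2 8 5 3 4 6 1]
After op 3 (out_shuffle): [0 5 7 3 9 4 2 6 8 1]
After op 4 (reverse): [1 8 6 2 4 9 3 7 5 0]
After op 5 (cut(3)): [2 4 9 3 7 5 0 1 8 6]
After op 6 (cut(9)): [6 2 4 9 3 7 5 0 1 8]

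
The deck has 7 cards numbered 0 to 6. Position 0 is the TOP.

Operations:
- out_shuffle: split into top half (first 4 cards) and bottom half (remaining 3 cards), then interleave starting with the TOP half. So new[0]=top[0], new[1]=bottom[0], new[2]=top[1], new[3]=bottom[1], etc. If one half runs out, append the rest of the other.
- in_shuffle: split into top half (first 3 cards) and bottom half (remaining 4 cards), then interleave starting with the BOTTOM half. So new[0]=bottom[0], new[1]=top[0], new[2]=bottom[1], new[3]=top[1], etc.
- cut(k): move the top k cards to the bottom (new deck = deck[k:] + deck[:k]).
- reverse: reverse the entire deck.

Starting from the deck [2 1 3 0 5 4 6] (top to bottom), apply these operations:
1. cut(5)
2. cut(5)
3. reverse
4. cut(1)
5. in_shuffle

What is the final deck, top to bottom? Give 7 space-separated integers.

Answer: 4 1 5 2 0 6 3

Derivation:
After op 1 (cut(5)): [4 6 2 1 3 0 5]
After op 2 (cut(5)): [0 5 4 6 2 1 3]
After op 3 (reverse): [3 1 2 6 4 5 0]
After op 4 (cut(1)): [1 2 6 4 5 0 3]
After op 5 (in_shuffle): [4 1 5 2 0 6 3]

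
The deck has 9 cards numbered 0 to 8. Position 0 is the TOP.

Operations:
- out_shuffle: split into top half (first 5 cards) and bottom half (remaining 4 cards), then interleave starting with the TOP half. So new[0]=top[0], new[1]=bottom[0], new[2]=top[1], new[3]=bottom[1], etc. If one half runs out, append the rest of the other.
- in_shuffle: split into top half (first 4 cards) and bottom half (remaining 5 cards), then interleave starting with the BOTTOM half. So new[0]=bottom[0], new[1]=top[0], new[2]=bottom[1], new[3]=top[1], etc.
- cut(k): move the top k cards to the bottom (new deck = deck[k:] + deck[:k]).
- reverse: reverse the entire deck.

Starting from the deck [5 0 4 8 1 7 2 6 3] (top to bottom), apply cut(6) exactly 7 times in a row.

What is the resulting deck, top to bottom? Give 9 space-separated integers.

After op 1 (cut(6)): [2 6 3 5 0 4 8 1 7]
After op 2 (cut(6)): [8 1 7 2 6 3 5 0 4]
After op 3 (cut(6)): [5 0 4 8 1 7 2 6 3]
After op 4 (cut(6)): [2 6 3 5 0 4 8 1 7]
After op 5 (cut(6)): [8 1 7 2 6 3 5 0 4]
After op 6 (cut(6)): [5 0 4 8 1 7 2 6 3]
After op 7 (cut(6)): [2 6 3 5 0 4 8 1 7]

Answer: 2 6 3 5 0 4 8 1 7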